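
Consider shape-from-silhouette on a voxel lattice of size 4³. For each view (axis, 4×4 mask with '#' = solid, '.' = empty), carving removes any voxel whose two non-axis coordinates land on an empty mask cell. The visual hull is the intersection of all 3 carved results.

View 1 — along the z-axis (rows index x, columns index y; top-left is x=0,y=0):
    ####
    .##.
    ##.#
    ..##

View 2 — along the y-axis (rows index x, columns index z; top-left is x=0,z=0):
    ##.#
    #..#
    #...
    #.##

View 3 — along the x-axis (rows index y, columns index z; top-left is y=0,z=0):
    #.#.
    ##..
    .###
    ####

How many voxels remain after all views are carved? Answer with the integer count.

initial block: 4^3 = 64
step 1: project along z, AND mask (11/16) → |grid| = 44
step 2: project along y, AND mask (9/16) → |grid| = 25
step 3: project along x, AND mask (11/16) → |grid| = 18

|visual hull| = 18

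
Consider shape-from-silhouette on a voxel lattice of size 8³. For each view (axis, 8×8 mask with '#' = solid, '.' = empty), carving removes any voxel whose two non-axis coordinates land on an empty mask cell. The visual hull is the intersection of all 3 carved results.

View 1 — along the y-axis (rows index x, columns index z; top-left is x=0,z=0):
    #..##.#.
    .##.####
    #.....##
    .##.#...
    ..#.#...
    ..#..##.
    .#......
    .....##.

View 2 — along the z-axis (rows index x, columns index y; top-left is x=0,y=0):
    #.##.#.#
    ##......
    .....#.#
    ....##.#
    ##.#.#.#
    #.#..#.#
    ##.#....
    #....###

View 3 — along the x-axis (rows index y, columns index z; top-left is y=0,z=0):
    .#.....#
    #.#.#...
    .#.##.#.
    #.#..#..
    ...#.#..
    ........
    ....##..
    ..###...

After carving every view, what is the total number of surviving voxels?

initial block: 8^3 = 512
V1 y: intersect with XZ mask (24 set) -- 192 left
V2 z: intersect with XY mask (28 set) -- 80 left
V3 x: intersect with YZ mask (19 set) -- 21 left

voxel count = 21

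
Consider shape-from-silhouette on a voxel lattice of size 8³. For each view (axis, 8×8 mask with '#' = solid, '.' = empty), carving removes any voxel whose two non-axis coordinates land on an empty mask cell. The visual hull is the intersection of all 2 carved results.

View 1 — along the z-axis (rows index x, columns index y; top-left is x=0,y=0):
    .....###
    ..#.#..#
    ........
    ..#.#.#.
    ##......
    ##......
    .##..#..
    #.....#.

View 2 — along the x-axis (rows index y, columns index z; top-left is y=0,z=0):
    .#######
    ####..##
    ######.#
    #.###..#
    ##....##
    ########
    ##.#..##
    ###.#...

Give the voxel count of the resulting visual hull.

full grid |V| = 512
after view 1 [z-axis, 18 of 64 cells solid] → remaining = 144
after view 2 [x-axis, 46 of 64 cells solid] → remaining = 107

|visual hull| = 107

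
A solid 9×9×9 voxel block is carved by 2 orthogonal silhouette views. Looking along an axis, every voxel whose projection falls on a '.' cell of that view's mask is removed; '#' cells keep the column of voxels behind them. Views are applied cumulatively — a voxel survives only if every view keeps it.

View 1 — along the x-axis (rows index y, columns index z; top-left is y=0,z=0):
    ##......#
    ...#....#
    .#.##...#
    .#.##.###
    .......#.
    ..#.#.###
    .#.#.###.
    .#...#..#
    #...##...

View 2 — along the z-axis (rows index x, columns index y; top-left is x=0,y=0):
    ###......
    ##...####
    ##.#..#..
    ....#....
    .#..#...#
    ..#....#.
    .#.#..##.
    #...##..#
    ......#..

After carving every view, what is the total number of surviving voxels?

|visual hull| = 93

start: 9×9×9 = 729 voxels
step 1: project along x, AND mask (32/81) → |grid| = 288
step 2: project along z, AND mask (28/81) → |grid| = 93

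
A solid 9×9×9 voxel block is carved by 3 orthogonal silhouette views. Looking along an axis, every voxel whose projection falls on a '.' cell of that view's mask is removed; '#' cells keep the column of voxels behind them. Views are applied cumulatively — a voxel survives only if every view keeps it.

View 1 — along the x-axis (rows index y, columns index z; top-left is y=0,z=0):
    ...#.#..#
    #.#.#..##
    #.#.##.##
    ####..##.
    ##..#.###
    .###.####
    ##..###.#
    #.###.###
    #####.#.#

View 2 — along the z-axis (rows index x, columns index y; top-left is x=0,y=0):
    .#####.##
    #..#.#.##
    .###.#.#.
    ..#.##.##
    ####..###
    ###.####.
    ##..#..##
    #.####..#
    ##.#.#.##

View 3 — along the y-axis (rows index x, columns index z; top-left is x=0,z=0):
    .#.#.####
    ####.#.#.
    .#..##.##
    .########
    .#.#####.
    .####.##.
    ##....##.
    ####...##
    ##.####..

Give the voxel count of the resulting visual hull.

remaining voxels: 197

initial block: 9^3 = 729
V1 x: intersect with YZ mask (53 set) -- 477 left
V2 z: intersect with XY mask (53 set) -- 316 left
V3 y: intersect with XZ mask (53 set) -- 197 left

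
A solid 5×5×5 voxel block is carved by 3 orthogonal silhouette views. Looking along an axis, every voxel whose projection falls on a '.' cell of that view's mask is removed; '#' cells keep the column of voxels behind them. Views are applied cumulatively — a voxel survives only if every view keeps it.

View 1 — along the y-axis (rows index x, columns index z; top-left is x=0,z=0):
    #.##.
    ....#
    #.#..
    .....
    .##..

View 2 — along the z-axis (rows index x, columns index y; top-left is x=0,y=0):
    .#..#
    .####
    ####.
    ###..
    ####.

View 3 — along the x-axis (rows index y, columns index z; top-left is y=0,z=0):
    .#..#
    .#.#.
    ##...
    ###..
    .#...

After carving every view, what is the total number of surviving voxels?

initial block: 5^3 = 125
step 1: project along y, AND mask (8/25) → |grid| = 40
step 2: project along z, AND mask (17/25) → |grid| = 26
step 3: project along x, AND mask (10/25) → |grid| = 9

9 voxels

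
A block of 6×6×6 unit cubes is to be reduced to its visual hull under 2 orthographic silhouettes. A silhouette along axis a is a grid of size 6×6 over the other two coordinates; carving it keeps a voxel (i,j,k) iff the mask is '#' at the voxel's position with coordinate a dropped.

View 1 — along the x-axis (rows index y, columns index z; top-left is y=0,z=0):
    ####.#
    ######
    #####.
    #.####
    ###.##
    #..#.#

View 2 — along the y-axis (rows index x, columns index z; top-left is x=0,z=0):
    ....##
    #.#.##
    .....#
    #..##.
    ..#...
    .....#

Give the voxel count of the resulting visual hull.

remaining voxels: 59

start: 6×6×6 = 216 voxels
V1 x: intersect with YZ mask (29 set) -- 174 left
V2 y: intersect with XZ mask (12 set) -- 59 left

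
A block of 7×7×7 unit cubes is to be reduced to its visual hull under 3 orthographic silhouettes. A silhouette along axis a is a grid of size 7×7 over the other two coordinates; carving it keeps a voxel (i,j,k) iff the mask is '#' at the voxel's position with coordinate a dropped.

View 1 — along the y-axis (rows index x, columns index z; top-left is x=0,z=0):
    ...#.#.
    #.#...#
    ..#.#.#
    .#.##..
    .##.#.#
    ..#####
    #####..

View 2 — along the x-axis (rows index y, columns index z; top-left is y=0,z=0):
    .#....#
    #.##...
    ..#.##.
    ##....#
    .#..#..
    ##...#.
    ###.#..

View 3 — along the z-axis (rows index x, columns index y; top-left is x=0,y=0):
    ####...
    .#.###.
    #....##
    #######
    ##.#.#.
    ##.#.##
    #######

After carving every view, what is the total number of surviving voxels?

remaining voxels: 48

before carving: 343 voxels (7×7×7)
[1] y-view keeps 25 columns → grid now 175
[2] x-view keeps 20 columns → grid now 69
[3] z-view keeps 34 columns → grid now 48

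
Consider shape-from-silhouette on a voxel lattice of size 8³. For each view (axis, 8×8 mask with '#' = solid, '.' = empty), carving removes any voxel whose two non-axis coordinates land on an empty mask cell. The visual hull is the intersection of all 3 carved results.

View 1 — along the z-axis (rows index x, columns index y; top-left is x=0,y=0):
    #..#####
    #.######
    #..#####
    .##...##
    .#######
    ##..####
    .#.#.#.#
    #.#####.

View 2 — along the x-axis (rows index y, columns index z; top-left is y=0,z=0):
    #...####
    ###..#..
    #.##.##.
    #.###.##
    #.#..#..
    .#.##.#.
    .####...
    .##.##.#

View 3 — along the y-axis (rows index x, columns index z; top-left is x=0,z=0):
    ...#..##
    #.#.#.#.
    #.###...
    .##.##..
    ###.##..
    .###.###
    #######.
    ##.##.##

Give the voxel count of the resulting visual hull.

full grid |V| = 512
carve view 1 (along z, XY-mask fill 46/64): 368 voxels remain
carve view 2 (along x, YZ-mask fill 36/64): 206 voxels remain
carve view 3 (along y, XZ-mask fill 39/64): 131 voxels remain

voxel count = 131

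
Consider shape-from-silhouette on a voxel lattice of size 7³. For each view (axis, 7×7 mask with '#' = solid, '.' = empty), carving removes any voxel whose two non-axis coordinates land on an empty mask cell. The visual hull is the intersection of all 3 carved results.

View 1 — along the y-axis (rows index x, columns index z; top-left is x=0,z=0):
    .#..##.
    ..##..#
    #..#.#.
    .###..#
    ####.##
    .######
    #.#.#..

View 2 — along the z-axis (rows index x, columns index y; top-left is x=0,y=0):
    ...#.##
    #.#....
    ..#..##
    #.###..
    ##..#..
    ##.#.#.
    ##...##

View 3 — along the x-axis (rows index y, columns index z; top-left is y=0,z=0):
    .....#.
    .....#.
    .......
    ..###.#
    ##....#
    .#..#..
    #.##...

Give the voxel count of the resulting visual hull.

before carving: 343 voxels (7×7×7)
[1] y-view keeps 28 columns → grid now 196
[2] z-view keeps 23 columns → grid now 94
[3] x-view keeps 14 columns → grid now 26

26 voxels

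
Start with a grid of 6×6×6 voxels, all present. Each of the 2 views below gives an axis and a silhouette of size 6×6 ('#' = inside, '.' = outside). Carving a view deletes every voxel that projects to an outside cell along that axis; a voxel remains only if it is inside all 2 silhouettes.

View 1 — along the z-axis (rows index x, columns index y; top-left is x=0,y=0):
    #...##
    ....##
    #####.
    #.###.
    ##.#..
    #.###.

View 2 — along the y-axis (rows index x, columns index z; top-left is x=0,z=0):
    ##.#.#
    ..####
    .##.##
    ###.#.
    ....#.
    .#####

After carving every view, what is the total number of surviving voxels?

|visual hull| = 79

start: 6×6×6 = 216 voxels
step 1: project along z, AND mask (21/36) → |grid| = 126
step 2: project along y, AND mask (22/36) → |grid| = 79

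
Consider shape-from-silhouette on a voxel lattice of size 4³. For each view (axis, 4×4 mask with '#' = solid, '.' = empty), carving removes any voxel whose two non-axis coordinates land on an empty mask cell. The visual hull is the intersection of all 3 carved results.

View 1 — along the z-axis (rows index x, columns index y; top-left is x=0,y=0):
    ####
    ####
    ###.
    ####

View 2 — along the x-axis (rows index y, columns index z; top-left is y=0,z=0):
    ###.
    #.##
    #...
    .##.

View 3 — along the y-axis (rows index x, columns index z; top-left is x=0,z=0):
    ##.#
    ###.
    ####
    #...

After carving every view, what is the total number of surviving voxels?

start: 4×4×4 = 64 voxels
step 1: project along z, AND mask (15/16) → |grid| = 60
step 2: project along x, AND mask (9/16) → |grid| = 34
step 3: project along y, AND mask (11/16) → |grid| = 24

voxel count = 24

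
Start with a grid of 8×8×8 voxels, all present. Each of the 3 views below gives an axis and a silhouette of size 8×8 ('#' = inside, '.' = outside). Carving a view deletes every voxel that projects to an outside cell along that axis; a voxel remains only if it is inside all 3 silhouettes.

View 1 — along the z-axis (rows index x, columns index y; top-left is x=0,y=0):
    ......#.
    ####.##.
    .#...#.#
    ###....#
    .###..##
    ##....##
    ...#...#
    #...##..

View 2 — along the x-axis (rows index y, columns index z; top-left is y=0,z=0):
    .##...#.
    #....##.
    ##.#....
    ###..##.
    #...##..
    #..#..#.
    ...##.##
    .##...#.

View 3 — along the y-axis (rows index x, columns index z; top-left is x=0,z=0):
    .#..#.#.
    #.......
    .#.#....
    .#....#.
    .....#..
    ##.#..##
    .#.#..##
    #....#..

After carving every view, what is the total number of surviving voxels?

|visual hull| = 32

start: 8×8×8 = 512 voxels
[1] z-view keeps 28 columns → grid now 224
[2] x-view keeps 27 columns → grid now 94
[3] y-view keeps 20 columns → grid now 32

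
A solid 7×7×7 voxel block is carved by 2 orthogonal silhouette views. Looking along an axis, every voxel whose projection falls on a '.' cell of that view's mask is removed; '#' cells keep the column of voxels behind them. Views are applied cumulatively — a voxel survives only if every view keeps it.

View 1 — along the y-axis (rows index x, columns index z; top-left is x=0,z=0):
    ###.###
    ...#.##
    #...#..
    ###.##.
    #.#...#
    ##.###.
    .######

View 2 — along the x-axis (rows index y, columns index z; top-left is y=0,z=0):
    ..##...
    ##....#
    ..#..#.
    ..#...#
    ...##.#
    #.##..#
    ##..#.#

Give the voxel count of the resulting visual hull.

83 voxels

full grid |V| = 343
after view 1 [y-axis, 30 of 49 cells solid] → remaining = 210
after view 2 [x-axis, 20 of 49 cells solid] → remaining = 83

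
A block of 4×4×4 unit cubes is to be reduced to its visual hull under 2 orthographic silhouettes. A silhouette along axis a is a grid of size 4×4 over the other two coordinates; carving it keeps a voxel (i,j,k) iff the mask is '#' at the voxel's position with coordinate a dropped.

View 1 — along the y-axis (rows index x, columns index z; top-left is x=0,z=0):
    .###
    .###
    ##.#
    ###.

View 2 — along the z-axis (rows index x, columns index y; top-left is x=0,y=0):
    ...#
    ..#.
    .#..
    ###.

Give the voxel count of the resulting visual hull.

voxel count = 18

initial block: 4^3 = 64
  1. axis=1 (XZ plane), |mask|=12  ⇒  voxels=48
  2. axis=2 (XY plane), |mask|=6  ⇒  voxels=18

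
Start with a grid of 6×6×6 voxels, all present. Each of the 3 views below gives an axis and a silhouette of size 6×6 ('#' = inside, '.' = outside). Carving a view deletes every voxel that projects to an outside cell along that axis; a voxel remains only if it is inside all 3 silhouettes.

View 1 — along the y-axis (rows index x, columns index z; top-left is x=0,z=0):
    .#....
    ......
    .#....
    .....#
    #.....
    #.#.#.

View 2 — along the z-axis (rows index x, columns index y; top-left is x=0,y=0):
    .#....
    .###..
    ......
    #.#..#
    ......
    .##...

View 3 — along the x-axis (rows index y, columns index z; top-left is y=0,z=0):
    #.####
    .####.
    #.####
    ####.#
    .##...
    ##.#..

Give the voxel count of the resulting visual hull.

start: 6×6×6 = 216 voxels
  1. axis=1 (XZ plane), |mask|=7  ⇒  voxels=42
  2. axis=2 (XY plane), |mask|=9  ⇒  voxels=10
  3. axis=0 (YZ plane), |mask|=24  ⇒  voxels=8

8 voxels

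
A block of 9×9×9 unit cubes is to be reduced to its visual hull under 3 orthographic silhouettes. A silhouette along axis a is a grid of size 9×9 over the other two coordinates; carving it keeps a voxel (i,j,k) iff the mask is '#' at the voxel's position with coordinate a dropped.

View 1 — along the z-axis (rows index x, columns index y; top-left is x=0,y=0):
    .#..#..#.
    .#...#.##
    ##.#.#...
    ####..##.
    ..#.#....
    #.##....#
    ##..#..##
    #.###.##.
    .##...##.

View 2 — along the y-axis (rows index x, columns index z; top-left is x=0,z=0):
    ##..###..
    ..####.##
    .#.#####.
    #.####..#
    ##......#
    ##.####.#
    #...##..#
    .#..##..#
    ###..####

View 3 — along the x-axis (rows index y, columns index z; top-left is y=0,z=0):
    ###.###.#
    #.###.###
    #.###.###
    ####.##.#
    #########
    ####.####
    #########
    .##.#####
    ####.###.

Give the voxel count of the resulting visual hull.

remaining voxels: 165

initial block: 9^3 = 729
after view 1 [z-axis, 38 of 81 cells solid] → remaining = 342
after view 2 [y-axis, 48 of 81 cells solid] → remaining = 205
after view 3 [x-axis, 68 of 81 cells solid] → remaining = 165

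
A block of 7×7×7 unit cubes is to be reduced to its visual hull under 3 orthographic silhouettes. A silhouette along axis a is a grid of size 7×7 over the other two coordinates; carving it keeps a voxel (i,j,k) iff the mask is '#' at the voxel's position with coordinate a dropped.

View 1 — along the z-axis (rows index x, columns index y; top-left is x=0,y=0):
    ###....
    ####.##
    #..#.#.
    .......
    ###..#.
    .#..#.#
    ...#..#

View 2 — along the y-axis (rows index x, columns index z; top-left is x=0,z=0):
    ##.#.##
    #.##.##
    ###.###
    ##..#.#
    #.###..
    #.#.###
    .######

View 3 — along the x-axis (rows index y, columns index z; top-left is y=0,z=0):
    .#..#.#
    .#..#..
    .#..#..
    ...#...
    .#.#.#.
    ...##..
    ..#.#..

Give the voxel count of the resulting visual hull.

start: 7×7×7 = 343 voxels
[1] z-view keeps 21 columns → grid now 147
[2] y-view keeps 35 columns → grid now 106
[3] x-view keeps 15 columns → grid now 24

|visual hull| = 24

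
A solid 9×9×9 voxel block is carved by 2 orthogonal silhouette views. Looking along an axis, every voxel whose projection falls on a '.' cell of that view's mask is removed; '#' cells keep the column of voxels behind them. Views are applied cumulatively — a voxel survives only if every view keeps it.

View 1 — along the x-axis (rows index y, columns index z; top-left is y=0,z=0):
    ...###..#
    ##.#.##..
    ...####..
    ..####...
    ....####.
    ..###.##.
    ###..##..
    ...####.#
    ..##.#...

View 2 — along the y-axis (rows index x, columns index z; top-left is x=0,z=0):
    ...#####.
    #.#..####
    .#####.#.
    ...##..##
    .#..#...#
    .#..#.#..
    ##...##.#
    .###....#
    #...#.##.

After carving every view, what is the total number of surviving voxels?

initial block: 9^3 = 729
after view 1 [x-axis, 39 of 81 cells solid] → remaining = 351
after view 2 [y-axis, 40 of 81 cells solid] → remaining = 174

174 voxels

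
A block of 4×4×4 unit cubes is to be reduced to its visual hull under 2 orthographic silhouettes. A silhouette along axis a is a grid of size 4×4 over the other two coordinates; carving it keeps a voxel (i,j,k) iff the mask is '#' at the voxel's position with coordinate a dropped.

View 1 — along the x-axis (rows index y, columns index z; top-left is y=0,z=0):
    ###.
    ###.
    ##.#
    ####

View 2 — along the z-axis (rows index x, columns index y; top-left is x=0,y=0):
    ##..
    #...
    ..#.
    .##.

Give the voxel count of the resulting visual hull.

full grid |V| = 64
  1. axis=0 (YZ plane), |mask|=13  ⇒  voxels=52
  2. axis=2 (XY plane), |mask|=6  ⇒  voxels=18

|visual hull| = 18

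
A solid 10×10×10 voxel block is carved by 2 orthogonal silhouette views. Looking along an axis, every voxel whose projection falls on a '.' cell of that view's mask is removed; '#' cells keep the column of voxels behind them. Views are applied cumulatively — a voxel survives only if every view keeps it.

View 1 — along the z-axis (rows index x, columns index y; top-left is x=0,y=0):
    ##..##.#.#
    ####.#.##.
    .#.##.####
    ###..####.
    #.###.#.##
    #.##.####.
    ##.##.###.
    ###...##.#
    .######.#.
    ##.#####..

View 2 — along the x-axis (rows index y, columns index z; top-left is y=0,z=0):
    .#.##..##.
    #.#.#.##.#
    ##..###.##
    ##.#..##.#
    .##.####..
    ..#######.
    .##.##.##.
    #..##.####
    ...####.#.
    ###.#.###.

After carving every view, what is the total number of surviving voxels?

before carving: 1000 voxels (10×10×10)
step 1: project along z, AND mask (68/100) → |grid| = 680
step 2: project along x, AND mask (62/100) → |grid| = 417

417 voxels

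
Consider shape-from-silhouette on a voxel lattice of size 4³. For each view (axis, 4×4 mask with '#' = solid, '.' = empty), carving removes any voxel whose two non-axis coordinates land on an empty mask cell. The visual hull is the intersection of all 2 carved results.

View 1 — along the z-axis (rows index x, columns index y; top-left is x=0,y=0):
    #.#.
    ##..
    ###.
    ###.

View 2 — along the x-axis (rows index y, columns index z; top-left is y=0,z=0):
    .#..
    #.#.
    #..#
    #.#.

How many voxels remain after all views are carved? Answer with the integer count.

16 voxels

before carving: 64 voxels (4×4×4)
  1. axis=2 (XY plane), |mask|=10  ⇒  voxels=40
  2. axis=0 (YZ plane), |mask|=7  ⇒  voxels=16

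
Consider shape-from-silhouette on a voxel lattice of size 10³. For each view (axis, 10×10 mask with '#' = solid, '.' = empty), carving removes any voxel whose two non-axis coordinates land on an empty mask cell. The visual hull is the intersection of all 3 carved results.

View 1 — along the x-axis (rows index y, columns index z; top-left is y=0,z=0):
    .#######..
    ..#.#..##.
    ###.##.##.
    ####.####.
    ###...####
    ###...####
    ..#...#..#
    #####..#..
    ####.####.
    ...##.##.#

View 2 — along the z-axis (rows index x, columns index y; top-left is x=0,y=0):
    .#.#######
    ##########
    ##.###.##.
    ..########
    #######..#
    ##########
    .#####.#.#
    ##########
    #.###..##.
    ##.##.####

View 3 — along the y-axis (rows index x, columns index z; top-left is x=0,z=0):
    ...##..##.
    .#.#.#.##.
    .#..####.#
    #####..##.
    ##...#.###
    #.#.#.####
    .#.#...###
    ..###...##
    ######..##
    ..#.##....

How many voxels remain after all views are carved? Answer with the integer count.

initial block: 10^3 = 1000
carve view 1 (along x, YZ-mask fill 62/100): 620 voxels remain
carve view 2 (along z, XY-mask fill 82/100): 515 voxels remain
carve view 3 (along y, XZ-mask fill 56/100): 287 voxels remain

voxel count = 287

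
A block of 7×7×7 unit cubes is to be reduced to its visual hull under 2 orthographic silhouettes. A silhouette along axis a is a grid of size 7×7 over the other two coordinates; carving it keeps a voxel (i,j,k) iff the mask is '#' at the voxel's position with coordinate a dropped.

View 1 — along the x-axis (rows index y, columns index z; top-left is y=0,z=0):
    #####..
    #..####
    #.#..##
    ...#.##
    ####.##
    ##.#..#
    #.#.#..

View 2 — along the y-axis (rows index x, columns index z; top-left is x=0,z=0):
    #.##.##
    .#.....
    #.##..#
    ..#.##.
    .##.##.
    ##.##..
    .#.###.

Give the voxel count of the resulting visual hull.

full grid |V| = 343
after view 1 [x-axis, 30 of 49 cells solid] → remaining = 210
after view 2 [y-axis, 25 of 49 cells solid] → remaining = 104

104 voxels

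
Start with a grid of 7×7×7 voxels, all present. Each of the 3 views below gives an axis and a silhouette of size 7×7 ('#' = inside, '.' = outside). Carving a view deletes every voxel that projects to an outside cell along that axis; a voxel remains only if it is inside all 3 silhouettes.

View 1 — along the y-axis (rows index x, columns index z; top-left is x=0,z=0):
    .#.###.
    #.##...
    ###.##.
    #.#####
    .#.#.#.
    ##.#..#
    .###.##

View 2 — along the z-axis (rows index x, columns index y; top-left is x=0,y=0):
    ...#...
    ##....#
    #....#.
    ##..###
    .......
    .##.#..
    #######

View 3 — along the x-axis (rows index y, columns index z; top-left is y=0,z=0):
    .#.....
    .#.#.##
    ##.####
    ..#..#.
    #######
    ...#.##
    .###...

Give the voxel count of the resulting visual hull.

before carving: 343 voxels (7×7×7)
after view 1 [y-axis, 30 of 49 cells solid] → remaining = 210
after view 2 [z-axis, 21 of 49 cells solid] → remaining = 100
after view 3 [x-axis, 26 of 49 cells solid] → remaining = 53

voxel count = 53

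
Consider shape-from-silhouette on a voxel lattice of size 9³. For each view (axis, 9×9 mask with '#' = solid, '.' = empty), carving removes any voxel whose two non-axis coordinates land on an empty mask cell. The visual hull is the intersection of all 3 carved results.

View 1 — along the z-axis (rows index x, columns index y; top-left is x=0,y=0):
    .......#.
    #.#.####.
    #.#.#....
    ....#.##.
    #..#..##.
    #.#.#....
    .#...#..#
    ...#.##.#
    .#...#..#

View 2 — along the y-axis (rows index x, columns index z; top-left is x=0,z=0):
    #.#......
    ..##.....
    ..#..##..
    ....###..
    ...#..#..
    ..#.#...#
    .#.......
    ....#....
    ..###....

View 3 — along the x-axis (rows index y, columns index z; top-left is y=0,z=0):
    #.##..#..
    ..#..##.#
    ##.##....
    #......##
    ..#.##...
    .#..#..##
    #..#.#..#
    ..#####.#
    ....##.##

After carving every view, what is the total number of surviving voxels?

start: 9×9×9 = 729 voxels
  1. axis=2 (XY plane), |mask|=30  ⇒  voxels=270
  2. axis=1 (XZ plane), |mask|=20  ⇒  voxels=65
  3. axis=0 (YZ plane), |mask|=36  ⇒  voxels=33

voxel count = 33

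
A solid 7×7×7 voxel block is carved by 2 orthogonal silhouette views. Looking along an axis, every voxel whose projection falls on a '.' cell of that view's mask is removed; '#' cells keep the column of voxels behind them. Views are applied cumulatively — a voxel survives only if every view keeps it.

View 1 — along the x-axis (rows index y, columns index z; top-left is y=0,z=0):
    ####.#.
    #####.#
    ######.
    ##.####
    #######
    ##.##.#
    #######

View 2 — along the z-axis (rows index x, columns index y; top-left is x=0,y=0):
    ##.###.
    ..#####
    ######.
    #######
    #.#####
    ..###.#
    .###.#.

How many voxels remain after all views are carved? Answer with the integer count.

remaining voxels: 222

initial block: 7^3 = 343
V1 x: intersect with YZ mask (42 set) -- 294 left
V2 z: intersect with XY mask (37 set) -- 222 left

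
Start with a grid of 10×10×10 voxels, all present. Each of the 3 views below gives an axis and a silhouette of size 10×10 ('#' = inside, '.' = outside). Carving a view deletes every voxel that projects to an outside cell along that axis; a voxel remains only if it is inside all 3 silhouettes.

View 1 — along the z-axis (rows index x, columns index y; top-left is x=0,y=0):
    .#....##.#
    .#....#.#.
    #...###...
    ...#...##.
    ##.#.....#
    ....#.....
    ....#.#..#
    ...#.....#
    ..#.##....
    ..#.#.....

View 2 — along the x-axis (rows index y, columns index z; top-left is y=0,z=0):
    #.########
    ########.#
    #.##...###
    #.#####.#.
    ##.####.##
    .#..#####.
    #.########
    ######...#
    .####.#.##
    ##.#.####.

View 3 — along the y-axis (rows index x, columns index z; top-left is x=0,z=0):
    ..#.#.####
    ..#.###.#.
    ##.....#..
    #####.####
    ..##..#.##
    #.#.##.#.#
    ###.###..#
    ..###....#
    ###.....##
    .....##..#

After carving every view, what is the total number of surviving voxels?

remaining voxels: 111

initial block: 10^3 = 1000
[1] z-view keeps 29 columns → grid now 290
[2] x-view keeps 75 columns → grid now 222
[3] y-view keeps 53 columns → grid now 111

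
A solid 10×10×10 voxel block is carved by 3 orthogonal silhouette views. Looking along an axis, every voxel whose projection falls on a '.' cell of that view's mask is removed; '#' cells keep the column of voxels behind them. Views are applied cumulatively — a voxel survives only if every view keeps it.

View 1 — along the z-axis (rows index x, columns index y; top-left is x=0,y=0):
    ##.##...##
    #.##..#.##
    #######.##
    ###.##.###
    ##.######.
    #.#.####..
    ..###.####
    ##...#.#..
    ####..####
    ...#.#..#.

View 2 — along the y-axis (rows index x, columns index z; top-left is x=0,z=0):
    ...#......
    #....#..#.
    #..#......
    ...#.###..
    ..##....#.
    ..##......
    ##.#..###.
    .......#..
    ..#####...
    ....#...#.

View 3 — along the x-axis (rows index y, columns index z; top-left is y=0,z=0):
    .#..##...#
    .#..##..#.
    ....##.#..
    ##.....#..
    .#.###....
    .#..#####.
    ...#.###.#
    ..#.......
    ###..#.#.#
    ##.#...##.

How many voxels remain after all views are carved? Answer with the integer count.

before carving: 1000 voxels (10×10×10)
after view 1 [z-axis, 65 of 100 cells solid] → remaining = 650
after view 2 [y-axis, 29 of 100 cells solid] → remaining = 202
after view 3 [x-axis, 41 of 100 cells solid] → remaining = 71

71 voxels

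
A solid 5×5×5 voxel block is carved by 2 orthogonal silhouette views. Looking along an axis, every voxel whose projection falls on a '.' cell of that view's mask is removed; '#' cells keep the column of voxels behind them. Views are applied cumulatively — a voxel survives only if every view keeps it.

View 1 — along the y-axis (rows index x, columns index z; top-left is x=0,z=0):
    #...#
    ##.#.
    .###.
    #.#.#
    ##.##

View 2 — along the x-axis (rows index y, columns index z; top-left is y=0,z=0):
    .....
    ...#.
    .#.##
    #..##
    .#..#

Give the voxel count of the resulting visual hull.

voxel count = 28

before carving: 125 voxels (5×5×5)
V1 y: intersect with XZ mask (15 set) -- 75 left
V2 x: intersect with YZ mask (9 set) -- 28 left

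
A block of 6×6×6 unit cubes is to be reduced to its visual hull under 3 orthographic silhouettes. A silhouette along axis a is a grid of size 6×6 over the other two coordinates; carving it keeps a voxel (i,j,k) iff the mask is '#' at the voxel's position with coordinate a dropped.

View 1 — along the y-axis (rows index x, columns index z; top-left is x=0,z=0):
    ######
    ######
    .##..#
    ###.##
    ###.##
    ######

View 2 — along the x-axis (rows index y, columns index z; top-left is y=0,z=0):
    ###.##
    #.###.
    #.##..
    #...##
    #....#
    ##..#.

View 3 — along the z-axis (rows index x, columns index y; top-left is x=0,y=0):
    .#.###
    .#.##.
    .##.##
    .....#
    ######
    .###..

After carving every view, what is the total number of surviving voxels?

before carving: 216 voxels (6×6×6)
step 1: project along y, AND mask (31/36) → |grid| = 186
step 2: project along x, AND mask (20/36) → |grid| = 104
step 3: project along z, AND mask (21/36) → |grid| = 56

voxel count = 56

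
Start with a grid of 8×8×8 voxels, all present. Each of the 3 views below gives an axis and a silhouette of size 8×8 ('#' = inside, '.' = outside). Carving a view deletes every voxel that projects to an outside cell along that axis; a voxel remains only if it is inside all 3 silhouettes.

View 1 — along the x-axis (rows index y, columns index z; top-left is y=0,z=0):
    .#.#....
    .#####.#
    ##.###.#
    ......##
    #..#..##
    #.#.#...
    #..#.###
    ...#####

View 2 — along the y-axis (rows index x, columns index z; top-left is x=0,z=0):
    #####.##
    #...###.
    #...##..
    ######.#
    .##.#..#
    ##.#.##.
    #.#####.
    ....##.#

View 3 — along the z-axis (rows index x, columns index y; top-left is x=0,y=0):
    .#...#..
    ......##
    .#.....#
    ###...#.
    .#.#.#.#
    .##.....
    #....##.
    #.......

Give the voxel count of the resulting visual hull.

voxel count = 60

start: 8×8×8 = 512 voxels
V1 x: intersect with YZ mask (33 set) -- 264 left
V2 y: intersect with XZ mask (39 set) -- 160 left
V3 z: intersect with XY mask (20 set) -- 60 left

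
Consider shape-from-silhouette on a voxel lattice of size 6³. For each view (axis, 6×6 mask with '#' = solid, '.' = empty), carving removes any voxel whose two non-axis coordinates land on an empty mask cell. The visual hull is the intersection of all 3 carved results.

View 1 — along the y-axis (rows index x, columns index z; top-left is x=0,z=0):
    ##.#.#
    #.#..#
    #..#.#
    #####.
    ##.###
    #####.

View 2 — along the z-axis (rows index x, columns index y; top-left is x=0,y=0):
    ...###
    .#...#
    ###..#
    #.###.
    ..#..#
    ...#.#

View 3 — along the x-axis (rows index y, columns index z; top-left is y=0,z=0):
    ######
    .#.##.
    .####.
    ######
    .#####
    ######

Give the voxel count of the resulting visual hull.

start: 6×6×6 = 216 voxels
after view 1 [y-axis, 25 of 36 cells solid] → remaining = 150
after view 2 [z-axis, 17 of 36 cells solid] → remaining = 70
after view 3 [x-axis, 30 of 36 cells solid] → remaining = 58

58 voxels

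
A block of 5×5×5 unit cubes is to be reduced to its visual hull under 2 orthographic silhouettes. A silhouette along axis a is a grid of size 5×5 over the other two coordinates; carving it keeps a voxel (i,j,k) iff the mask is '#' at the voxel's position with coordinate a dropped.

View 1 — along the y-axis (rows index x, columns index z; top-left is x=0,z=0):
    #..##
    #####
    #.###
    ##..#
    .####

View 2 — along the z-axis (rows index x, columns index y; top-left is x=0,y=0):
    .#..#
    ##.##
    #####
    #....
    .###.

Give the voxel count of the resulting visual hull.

full grid |V| = 125
V1 y: intersect with XZ mask (19 set) -- 95 left
V2 z: intersect with XY mask (15 set) -- 61 left

voxel count = 61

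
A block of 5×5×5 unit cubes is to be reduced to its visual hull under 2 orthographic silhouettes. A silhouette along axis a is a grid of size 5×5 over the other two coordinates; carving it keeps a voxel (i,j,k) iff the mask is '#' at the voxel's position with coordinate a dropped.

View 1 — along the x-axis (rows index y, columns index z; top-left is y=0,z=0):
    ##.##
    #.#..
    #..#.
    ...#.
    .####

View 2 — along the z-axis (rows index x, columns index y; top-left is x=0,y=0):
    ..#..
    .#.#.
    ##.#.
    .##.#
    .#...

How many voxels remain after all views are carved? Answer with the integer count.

start: 5×5×5 = 125 voxels
  1. axis=0 (YZ plane), |mask|=13  ⇒  voxels=65
  2. axis=2 (XY plane), |mask|=10  ⇒  voxels=22

|visual hull| = 22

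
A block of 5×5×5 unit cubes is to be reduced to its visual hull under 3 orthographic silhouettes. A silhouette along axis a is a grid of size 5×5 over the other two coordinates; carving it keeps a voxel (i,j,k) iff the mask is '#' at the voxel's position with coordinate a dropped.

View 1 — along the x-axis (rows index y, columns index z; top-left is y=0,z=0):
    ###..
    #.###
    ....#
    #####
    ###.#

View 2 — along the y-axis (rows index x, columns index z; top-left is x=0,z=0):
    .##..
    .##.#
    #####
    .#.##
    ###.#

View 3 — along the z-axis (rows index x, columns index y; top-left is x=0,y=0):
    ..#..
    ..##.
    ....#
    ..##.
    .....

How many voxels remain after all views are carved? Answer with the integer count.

remaining voxels: 12

initial block: 5^3 = 125
step 1: project along x, AND mask (17/25) → |grid| = 85
step 2: project along y, AND mask (17/25) → |grid| = 59
step 3: project along z, AND mask (6/25) → |grid| = 12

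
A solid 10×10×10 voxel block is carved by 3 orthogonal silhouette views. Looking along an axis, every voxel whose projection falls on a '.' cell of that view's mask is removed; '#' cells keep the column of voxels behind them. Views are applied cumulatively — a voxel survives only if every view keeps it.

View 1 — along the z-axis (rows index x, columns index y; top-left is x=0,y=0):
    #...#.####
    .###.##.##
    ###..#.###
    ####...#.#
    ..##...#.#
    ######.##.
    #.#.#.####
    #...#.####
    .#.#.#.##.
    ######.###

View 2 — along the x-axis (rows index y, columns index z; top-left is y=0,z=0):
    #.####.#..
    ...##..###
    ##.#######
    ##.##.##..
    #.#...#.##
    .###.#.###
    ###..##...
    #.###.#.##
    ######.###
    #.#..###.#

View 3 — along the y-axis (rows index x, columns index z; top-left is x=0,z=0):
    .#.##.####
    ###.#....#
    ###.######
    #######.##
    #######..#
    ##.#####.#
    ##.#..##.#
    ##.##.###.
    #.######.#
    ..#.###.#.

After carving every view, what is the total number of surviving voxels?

before carving: 1000 voxels (10×10×10)
after view 1 [z-axis, 65 of 100 cells solid] → remaining = 650
after view 2 [x-axis, 65 of 100 cells solid] → remaining = 434
after view 3 [y-axis, 72 of 100 cells solid] → remaining = 295

remaining voxels: 295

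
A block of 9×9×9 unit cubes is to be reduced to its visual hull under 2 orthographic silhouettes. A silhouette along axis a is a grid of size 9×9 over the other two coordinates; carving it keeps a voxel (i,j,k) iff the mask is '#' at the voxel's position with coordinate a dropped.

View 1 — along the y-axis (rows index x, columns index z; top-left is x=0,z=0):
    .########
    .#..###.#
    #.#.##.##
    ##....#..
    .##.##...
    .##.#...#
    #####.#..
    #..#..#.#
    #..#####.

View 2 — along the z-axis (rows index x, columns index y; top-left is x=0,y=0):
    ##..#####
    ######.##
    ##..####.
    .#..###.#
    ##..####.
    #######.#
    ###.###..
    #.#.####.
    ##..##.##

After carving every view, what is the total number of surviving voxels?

before carving: 729 voxels (9×9×9)
after view 1 [y-axis, 46 of 81 cells solid] → remaining = 414
after view 2 [z-axis, 58 of 81 cells solid] → remaining = 299

|visual hull| = 299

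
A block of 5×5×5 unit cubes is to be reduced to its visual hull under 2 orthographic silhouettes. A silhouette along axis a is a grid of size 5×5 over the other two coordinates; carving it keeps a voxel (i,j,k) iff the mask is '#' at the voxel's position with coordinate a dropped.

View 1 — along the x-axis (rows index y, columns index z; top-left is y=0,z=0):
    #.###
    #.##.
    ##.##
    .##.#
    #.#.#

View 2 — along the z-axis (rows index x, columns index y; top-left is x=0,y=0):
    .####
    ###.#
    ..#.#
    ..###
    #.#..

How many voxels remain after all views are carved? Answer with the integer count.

remaining voxels: 52

before carving: 125 voxels (5×5×5)
V1 x: intersect with YZ mask (17 set) -- 85 left
V2 z: intersect with XY mask (15 set) -- 52 left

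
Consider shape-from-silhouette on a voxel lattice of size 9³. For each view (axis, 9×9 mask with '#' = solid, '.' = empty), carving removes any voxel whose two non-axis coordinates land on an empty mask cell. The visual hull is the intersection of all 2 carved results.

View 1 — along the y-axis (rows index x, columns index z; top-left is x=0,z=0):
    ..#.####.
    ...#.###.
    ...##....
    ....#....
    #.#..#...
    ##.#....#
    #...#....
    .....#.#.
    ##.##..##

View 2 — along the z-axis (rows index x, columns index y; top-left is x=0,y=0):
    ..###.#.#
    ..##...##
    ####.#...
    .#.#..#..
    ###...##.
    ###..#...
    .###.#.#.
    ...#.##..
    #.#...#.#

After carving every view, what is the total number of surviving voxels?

voxel count = 125

full grid |V| = 729
V1 y: intersect with XZ mask (29 set) -- 261 left
V2 z: intersect with XY mask (38 set) -- 125 left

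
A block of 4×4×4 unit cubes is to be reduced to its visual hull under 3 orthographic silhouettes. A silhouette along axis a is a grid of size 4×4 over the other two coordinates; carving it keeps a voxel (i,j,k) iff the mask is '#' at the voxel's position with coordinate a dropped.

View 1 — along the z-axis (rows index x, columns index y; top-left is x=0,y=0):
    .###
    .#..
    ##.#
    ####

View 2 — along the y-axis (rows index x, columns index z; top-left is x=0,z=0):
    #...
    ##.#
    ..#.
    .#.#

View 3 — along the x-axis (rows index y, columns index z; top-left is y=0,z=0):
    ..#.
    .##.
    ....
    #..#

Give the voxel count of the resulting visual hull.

remaining voxels: 6

start: 4×4×4 = 64 voxels
step 1: project along z, AND mask (11/16) → |grid| = 44
step 2: project along y, AND mask (7/16) → |grid| = 17
step 3: project along x, AND mask (5/16) → |grid| = 6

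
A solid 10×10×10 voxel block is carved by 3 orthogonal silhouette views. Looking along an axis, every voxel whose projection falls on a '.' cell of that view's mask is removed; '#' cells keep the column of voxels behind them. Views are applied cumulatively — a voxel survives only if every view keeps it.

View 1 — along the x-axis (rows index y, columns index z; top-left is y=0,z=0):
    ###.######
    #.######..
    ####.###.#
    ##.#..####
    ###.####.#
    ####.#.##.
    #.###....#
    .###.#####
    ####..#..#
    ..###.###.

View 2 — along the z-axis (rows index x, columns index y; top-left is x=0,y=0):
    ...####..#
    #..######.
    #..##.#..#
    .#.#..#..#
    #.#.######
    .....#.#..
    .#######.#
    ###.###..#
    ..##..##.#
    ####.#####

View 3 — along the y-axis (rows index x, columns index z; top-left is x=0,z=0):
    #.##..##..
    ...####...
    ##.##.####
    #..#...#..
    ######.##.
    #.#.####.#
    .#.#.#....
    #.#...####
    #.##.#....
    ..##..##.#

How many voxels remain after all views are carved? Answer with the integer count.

before carving: 1000 voxels (10×10×10)
  1. axis=0 (YZ plane), |mask|=71  ⇒  voxels=710
  2. axis=2 (XY plane), |mask|=60  ⇒  voxels=418
  3. axis=1 (XZ plane), |mask|=53  ⇒  voxels=227

|visual hull| = 227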